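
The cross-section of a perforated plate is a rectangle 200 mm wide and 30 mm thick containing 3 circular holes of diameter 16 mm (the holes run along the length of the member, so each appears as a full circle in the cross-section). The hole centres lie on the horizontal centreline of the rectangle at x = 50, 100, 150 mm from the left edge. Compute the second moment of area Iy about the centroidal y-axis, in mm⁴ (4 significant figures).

Decompose the section into non-overlapping parts with the origin at the bottom-left of its bounding rectangle.
Plate: 200 × 30, A = 6 000 mm², x = 100 mm, Ī = 20 000 000 mm⁴.
Hole 1 (subtracted): ⌀16, A = 201.062 mm², x = 50 mm, Ī = 3216.99 mm⁴.
Hole 2 (subtracted): ⌀16, A = 201.062 mm², x = 100 mm, Ī = 3216.99 mm⁴.
Hole 3 (subtracted): ⌀16, A = 201.062 mm², x = 150 mm, Ī = 3216.99 mm⁴.
By symmetry the centroid is at mid-width, x̄ = 100 mm.
Transfer each piece to the centroidal y-axis using Ī + A·d² with d = x − 100:
  plate: d = 0 mm → contributes +20 000 000 mm⁴
  hole 1: d = -50 mm → contributes −505 872 mm⁴
  hole 2: d = 0 mm → contributes −3216.99 mm⁴
  hole 3: d = 50 mm → contributes −505 872 mm⁴
Total I = 18 985 039 mm⁴.

Iy ≈ 1.899 × 10⁷ mm⁴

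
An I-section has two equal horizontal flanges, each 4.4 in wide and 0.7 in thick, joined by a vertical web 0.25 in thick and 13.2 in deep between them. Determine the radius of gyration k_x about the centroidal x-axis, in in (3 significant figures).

Treat the section as a set of non-overlapping primitives; coordinates are from the bounding-box lower-left.
Bottom flange: 4.4 × 0.7, A = 3.08 in², y = 0.35 in, Ī = 0.12577 in⁴.
Web: 0.25 × 13.2, A = 3.3 in², y = 7.3 in, Ī = 47.916 in⁴.
Top flange: 4.4 × 0.7, A = 3.08 in², y = 14.25 in, Ī = 0.12577 in⁴.
By symmetry the centroid is at mid-height, ȳ = 7.3 in.
Transfer each piece to the centroidal x-axis using Ī + A·d² with d = y − 7.3:
  bottom flange: d = -6.95 in → contributes +148.9 in⁴
  web: d = 0 in → contributes +47.916 in⁴
  top flange: d = 6.95 in → contributes +148.9 in⁴
Total I = 345.71 in⁴.
Radius of gyration: k = √(I/A) = √(345.71 / 9.46) = 6.0452 in.

k_x ≈ 6.05 in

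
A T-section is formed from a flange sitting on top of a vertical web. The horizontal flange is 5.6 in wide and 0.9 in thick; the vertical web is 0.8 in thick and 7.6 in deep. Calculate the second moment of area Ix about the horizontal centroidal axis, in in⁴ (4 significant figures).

Split into non-overlapping primitives; take the origin at the lower-left of the bounding box.
Flange: 5.6 × 0.9, A = 5.04 in², y = 8.05 in, Ī = 0.3402 in⁴.
Web: 0.8 × 7.6, A = 6.08 in², y = 3.8 in, Ī = 29.2651 in⁴.
Centroid: ȳ = ΣA·y / ΣA = 5.72626 in.
Transfer each piece to the horizontal centroidal axis using Ī + A·d² with d = y − 5.72626:
  flange: d = 2.32374 in → contributes +27.5551 in⁴
  web: d = -1.92626 in → contributes +51.8247 in⁴
Total I = 79.3798 in⁴.

Ix ≈ 79.38 in⁴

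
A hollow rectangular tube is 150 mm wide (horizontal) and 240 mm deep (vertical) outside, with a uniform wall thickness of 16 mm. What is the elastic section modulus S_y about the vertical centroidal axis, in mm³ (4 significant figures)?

S_y ≈ 5.203 × 10⁵ mm³

Decompose the section into non-overlapping parts with the origin at the bottom-left of its bounding rectangle.
Outer rectangle: 150 × 240, A = 36 000 mm², x = 75 mm, Ī = 67 500 000 mm⁴.
Inner void (subtracted): 118 × 208, A = 24 544 mm², x = 75 mm, Ī = 28 479 221 mm⁴.
By symmetry the centroid is at mid-width, x̄ = 75 mm.
All pieces are centred on the vertical centroidal axis, so I = ΣĪ (holes subtracted) = 39 020 779 mm⁴.
Extreme fibre distance c = 75 mm; S = I/c = 520 277 mm³.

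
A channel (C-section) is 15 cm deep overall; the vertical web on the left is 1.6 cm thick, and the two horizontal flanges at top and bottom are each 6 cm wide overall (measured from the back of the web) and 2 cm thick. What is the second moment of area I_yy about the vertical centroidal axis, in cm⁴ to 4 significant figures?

I_yy ≈ 124.9 cm⁴

Decompose the section into non-overlapping parts with the origin at the bottom-left of its bounding rectangle.
Web: 1.6 × 15, A = 24 cm², x = 0.8 cm, Ī = 5.12 cm⁴.
Top flange (beyond web): 4.4 × 2, A = 8.8 cm², x = 3.8 cm, Ī = 14.1973 cm⁴.
Bottom flange (beyond web): 4.4 × 2, A = 8.8 cm², x = 3.8 cm, Ī = 14.1973 cm⁴.
Centroid: x̄ = ΣA·x / ΣA = 2.06923 cm.
Transfer each piece to the vertical centroidal axis using Ī + A·d² with d = x − 2.06923:
  web: d = -1.26923 cm → contributes +43.7827 cm⁴
  top flange (beyond web): d = 1.73077 cm → contributes +40.5583 cm⁴
  bottom flange (beyond web): d = 1.73077 cm → contributes +40.5583 cm⁴
Total I = 124.899 cm⁴.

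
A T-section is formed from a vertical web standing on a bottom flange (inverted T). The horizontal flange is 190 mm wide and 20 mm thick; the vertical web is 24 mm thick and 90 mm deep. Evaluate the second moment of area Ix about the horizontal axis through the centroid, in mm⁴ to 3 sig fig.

Break the section into simple shapes (no overlaps), measuring from the bottom-left corner of the bounding box.
Flange: 190 × 20, A = 3 800 mm², y = 10 mm, Ī = 126 667 mm⁴.
Web: 24 × 90, A = 2 160 mm², y = 65 mm, Ī = 1 458 000 mm⁴.
Centroid: ȳ = ΣA·y / ΣA = 29.933 mm.
Transfer each piece to the horizontal axis through the centroid using Ī + A·d² with d = y − 29.933:
  flange: d = -19.933 mm → contributes +1 636 482 mm⁴
  web: d = 35.067 mm → contributes +4 114 157 mm⁴
Total I = 5 750 640 mm⁴.

Ix ≈ 5.75 × 10⁶ mm⁴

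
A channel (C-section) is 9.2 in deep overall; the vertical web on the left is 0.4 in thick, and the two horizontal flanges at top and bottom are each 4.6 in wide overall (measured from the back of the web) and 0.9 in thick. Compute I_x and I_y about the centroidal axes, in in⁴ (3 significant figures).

Decompose the section into non-overlapping parts with the origin at the bottom-left of its bounding rectangle.
Web: 0.4 × 9.2, A = 3.68 in², y = 4.6 in, Ī = 25.956 in⁴.
Top flange (beyond web): 4.2 × 0.9, A = 3.78 in², y = 8.75 in, Ī = 0.25515 in⁴.
Bottom flange (beyond web): 4.2 × 0.9, A = 3.78 in², y = 0.45 in, Ī = 0.25515 in⁴.
By symmetry the centroid is at mid-height, ȳ = 4.6 in.
Transfer each piece to the centroidal x-axis using Ī + A·d² with d = y − 4.6:
  web: d = 0 in → contributes +25.956 in⁴
  top flange (beyond web): d = 4.15 in → contributes +65.356 in⁴
  bottom flange (beyond web): d = -4.15 in → contributes +65.356 in⁴
Total I = 156.67 in⁴.
For the y-axis: x̄ = 1.747 in.
Repeating about the centroidal y-axis gives I_y = 24.256 in⁴.

I_x ≈ 157 in⁴, I_y ≈ 24.3 in⁴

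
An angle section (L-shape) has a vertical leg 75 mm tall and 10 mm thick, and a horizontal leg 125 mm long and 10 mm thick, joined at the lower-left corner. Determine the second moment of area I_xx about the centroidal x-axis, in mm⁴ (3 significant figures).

Treat the section as a set of non-overlapping primitives; coordinates are from the bounding-box lower-left.
Vertical leg: 10 × 75, A = 750 mm², y = 37.5 mm, Ī = 351 563 mm⁴.
Horizontal leg (remainder): 115 × 10, A = 1 150 mm², y = 5 mm, Ī = 9583.3 mm⁴.
Centroid: ȳ = ΣA·y / ΣA = 17.829 mm.
Transfer each piece to the centroidal x-axis using Ī + A·d² with d = y − 17.829:
  vertical leg: d = 19.671 mm → contributes +641 775 mm⁴
  horizontal leg (remainder): d = -12.829 mm → contributes +198 853 mm⁴
Total I = 840 628 mm⁴.

I_xx ≈ 8.41 × 10⁵ mm⁴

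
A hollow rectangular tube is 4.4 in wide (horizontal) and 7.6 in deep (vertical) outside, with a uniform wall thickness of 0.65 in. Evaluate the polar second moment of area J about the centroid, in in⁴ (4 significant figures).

Treat the section as a set of non-overlapping primitives; coordinates are from the bounding-box lower-left.
Outer rectangle: 4.4 × 7.6, A = 33.44 in², y = 3.8 in, Ī = 160.958 in⁴.
Inner void (subtracted): 3.1 × 6.3, A = 19.53 in², y = 3.8 in, Ī = 64.5955 in⁴.
By symmetry the centroid is at mid-height, ȳ = 3.8 in.
All pieces are centred on the centroidal x-axis, so I = ΣĪ (holes subtracted) = 96.3624 in⁴.
Repeating about the centroidal y-axis gives I_y = 38.3096 in⁴.
Polar second moment: J = I_x + I_y = 134.672 in⁴.

J ≈ 134.7 in⁴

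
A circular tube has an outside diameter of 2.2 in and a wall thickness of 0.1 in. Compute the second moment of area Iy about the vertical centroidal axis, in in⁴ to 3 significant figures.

Split into non-overlapping primitives; take the origin at the lower-left of the bounding box.
Outer circle: ⌀2.2, A = 3.8013 in², x = 1.1 in, Ī = 1.1499 in⁴.
Bore (subtracted): ⌀2, A = 3.1416 in², x = 1.1 in, Ī = 0.7854 in⁴.
By symmetry the centroid is at mid-width, x̄ = 1.1 in.
All pieces are centred on the vertical centroidal axis, so I = ΣĪ (holes subtracted) = 0.3645 in⁴.

Iy ≈ 0.365 in⁴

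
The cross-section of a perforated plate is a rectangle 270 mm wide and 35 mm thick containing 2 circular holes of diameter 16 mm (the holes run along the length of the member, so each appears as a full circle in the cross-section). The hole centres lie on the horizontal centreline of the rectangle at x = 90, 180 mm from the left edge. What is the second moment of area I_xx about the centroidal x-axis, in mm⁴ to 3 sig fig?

Treat the section as a set of non-overlapping primitives; coordinates are from the bounding-box lower-left.
Plate: 270 × 35, A = 9 450 mm², y = 17.5 mm, Ī = 964 688 mm⁴.
Hole 1 (subtracted): ⌀16, A = 201.06 mm², y = 17.5 mm, Ī = 3 217 mm⁴.
Hole 2 (subtracted): ⌀16, A = 201.06 mm², y = 17.5 mm, Ī = 3 217 mm⁴.
By symmetry the centroid is at mid-height, ȳ = 17.5 mm.
All pieces are centred on the centroidal x-axis, so I = ΣĪ (holes subtracted) = 958 254 mm⁴.

I_xx ≈ 9.58 × 10⁵ mm⁴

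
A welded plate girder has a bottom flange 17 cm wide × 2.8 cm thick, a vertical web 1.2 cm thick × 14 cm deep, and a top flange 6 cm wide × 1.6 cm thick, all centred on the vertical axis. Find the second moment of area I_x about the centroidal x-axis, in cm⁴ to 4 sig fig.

I_x ≈ 2823 cm⁴

Break the section into simple shapes (no overlaps), measuring from the bottom-left corner of the bounding box.
Bottom plate: 17 × 2.8, A = 47.6 cm², y = 1.4 cm, Ī = 31.0987 cm⁴.
Web plate: 1.2 × 14, A = 16.8 cm², y = 9.8 cm, Ī = 274.4 cm⁴.
Top plate: 6 × 1.6, A = 9.6 cm², y = 17.6 cm, Ī = 2.048 cm⁴.
Centroid: ȳ = ΣA·y / ΣA = 5.40865 cm.
Transfer each piece to the centroidal x-axis using Ī + A·d² with d = y − 5.40865:
  bottom plate: d = -4.00865 cm → contributes +795.996 cm⁴
  web plate: d = 4.39135 cm → contributes +598.371 cm⁴
  top plate: d = 12.1914 cm → contributes +1428.89 cm⁴
Total I = 2823.25 cm⁴.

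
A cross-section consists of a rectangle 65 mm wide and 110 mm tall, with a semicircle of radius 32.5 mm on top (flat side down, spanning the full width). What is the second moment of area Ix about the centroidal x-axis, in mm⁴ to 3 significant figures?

Ix ≈ 1.37 × 10⁷ mm⁴

Treat the section as a set of non-overlapping primitives; coordinates are from the bounding-box lower-left.
Rectangular body: 65 × 110, A = 7 150 mm², y = 55 mm, Ī = 7 209 583 mm⁴.
Semicircular cap: semicircle r = 32.5, A = 1659.2 mm², y = 123.79 mm, Ī = 122 452 mm⁴.
Centroid: ȳ = ΣA·y / ΣA = 67.957 mm.
Transfer each piece to the centroidal x-axis using Ī + A·d² with d = y − 67.957:
  rectangular body: d = -12.957 mm → contributes +8 409 925 mm⁴
  semicircular cap: d = 55.837 mm → contributes +5 295 234 mm⁴
Total I = 13 705 159 mm⁴.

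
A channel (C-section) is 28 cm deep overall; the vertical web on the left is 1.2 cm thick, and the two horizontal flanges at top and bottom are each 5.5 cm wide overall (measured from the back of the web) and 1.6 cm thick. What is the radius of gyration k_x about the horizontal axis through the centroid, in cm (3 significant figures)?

k_x ≈ 9.85 cm

Break the section into simple shapes (no overlaps), measuring from the bottom-left corner of the bounding box.
Web: 1.2 × 28, A = 33.6 cm², y = 14 cm, Ī = 2195.2 cm⁴.
Top flange (beyond web): 4.3 × 1.6, A = 6.88 cm², y = 27.2 cm, Ī = 1.4677 cm⁴.
Bottom flange (beyond web): 4.3 × 1.6, A = 6.88 cm², y = 0.8 cm, Ī = 1.4677 cm⁴.
By symmetry the centroid is at mid-height, ȳ = 14 cm.
Transfer each piece to the horizontal axis through the centroid using Ī + A·d² with d = y − 14:
  web: d = 0 cm → contributes +2195.2 cm⁴
  top flange (beyond web): d = 13.2 cm → contributes +1200.2 cm⁴
  bottom flange (beyond web): d = -13.2 cm → contributes +1200.2 cm⁴
Total I = 4595.7 cm⁴.
Radius of gyration: k = √(I/A) = √(4595.7 / 47.36) = 9.8507 cm.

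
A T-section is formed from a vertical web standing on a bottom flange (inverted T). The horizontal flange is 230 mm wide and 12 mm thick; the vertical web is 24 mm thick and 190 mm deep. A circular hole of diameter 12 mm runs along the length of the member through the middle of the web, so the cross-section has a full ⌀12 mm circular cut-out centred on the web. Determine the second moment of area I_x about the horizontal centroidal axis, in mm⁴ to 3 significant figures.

Treat the section as a set of non-overlapping primitives; coordinates are from the bounding-box lower-left.
Flange: 230 × 12, A = 2 760 mm², y = 6 mm, Ī = 33 120 mm⁴.
Web: 24 × 190, A = 4 560 mm², y = 107 mm, Ī = 13 718 000 mm⁴.
Hole (subtracted): ⌀12, A = 113.1 mm², y = 107 mm, Ī = 1017.9 mm⁴.
Centroid: ȳ = ΣA·y / ΣA = 68.32 mm.
Transfer each piece to the horizontal centroidal axis using Ī + A·d² with d = y − 68.32:
  flange: d = -62.32 mm → contributes +10 752 502 mm⁴
  web: d = 38.68 mm → contributes +20 540 263 mm⁴
  hole: d = 38.68 mm → contributes −170 224 mm⁴
Total I = 31 122 541 mm⁴.

I_x ≈ 3.11 × 10⁷ mm⁴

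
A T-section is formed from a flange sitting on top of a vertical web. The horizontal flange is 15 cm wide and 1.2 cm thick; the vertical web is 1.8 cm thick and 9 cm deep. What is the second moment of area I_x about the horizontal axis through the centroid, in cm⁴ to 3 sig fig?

Split into non-overlapping primitives; take the origin at the lower-left of the bounding box.
Flange: 15 × 1.2, A = 18 cm², y = 9.6 cm, Ī = 2.16 cm⁴.
Web: 1.8 × 9, A = 16.2 cm², y = 4.5 cm, Ī = 109.35 cm⁴.
Centroid: ȳ = ΣA·y / ΣA = 7.1842 cm.
Transfer each piece to the horizontal axis through the centroid using Ī + A·d² with d = y − 7.1842:
  flange: d = 2.4158 cm → contributes +107.21 cm⁴
  web: d = -2.6842 cm → contributes +226.07 cm⁴
Total I = 333.28 cm⁴.

I_x ≈ 333 cm⁴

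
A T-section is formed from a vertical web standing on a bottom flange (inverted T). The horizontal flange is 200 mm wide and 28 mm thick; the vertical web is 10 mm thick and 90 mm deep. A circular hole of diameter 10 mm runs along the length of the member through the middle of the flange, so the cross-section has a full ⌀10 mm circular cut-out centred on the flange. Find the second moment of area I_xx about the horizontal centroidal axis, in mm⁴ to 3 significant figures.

Treat the section as a set of non-overlapping primitives; coordinates are from the bounding-box lower-left.
Flange: 200 × 28, A = 5 600 mm², y = 14 mm, Ī = 365 867 mm⁴.
Web: 10 × 90, A = 900 mm², y = 73 mm, Ī = 607 500 mm⁴.
Hole (subtracted): ⌀10, A = 78.54 mm², y = 14 mm, Ī = 490.87 mm⁴.
Centroid: ȳ = ΣA·y / ΣA = 22.269 mm.
Transfer each piece to the horizontal centroidal axis using Ī + A·d² with d = y − 22.269:
  flange: d = -8.2691 mm → contributes +748 788 mm⁴
  web: d = 50.731 mm → contributes +2 923 757 mm⁴
  hole: d = -8.2691 mm → contributes −5861.3 mm⁴
Total I = 3 666 684 mm⁴.

I_xx ≈ 3.67 × 10⁶ mm⁴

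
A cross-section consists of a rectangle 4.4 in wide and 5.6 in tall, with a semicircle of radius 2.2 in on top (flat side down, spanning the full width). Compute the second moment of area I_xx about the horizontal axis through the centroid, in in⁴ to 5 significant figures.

I_xx ≈ 147.96 in⁴

Treat the section as a set of non-overlapping primitives; coordinates are from the bounding-box lower-left.
Rectangular body: 4.4 × 5.6, A = 24.64 in², y = 2.8 in, Ī = 64.39253 in⁴.
Semicircular cap: semicircle r = 2.2, A = 7.602654 in², y = 6.533709 in, Ī = 2.571123 in⁴.
Centroid: ȳ = ΣA·y / ΣA = 3.68039 in.
Transfer each piece to the horizontal axis through the centroid using Ī + A·d² with d = y − 3.68039:
  rectangular body: d = -0.8803896 in → contributes +83.49065 in⁴
  semicircular cap: d = 2.853319 in → contributes +64.46761 in⁴
Total I = 147.9583 in⁴.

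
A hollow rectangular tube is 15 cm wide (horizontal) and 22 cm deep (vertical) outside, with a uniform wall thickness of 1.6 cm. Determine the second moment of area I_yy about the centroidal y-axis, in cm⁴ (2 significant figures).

I_yy ≈ 3600 cm⁴

Split into non-overlapping primitives; take the origin at the lower-left of the bounding box.
Outer rectangle: 15 × 22, A = 330 cm², x = 7.5 cm, Ī = 6 188 cm⁴.
Inner void (subtracted): 11.8 × 18.8, A = 221.8 cm², x = 7.5 cm, Ī = 2 574 cm⁴.
By symmetry the centroid is at mid-width, x̄ = 7.5 cm.
All pieces are centred on the centroidal y-axis, so I = ΣĪ (holes subtracted) = 3 613 cm⁴.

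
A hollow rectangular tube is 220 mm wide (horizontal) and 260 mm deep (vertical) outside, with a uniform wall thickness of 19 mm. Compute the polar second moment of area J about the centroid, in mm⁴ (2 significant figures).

J ≈ 2.8 × 10⁸ mm⁴

Break the section into simple shapes (no overlaps), measuring from the bottom-left corner of the bounding box.
Outer rectangle: 220 × 260, A = 57 200 mm², y = 130 mm, Ī = 322 226 667 mm⁴.
Inner void (subtracted): 182 × 222, A = 40 404 mm², y = 130 mm, Ī = 165 939 228 mm⁴.
By symmetry the centroid is at mid-height, ȳ = 130 mm.
All pieces are centred on the centroidal x-axis, so I = ΣĪ (holes subtracted) = 156 287 439 mm⁴.
Repeating about the centroidal y-axis gives I_y = 119 178 159 mm⁴.
Polar second moment: J = I_x + I_y = 275 465 597 mm⁴.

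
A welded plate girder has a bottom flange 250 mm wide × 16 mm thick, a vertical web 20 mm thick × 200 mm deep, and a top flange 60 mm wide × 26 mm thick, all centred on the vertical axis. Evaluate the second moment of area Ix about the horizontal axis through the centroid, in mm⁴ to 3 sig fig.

Ix ≈ 7.32 × 10⁷ mm⁴

Split into non-overlapping primitives; take the origin at the lower-left of the bounding box.
Bottom plate: 250 × 16, A = 4 000 mm², y = 8 mm, Ī = 85 333 mm⁴.
Web plate: 20 × 200, A = 4 000 mm², y = 116 mm, Ī = 13 333 333 mm⁴.
Top plate: 60 × 26, A = 1 560 mm², y = 229 mm, Ī = 87 880 mm⁴.
Centroid: ȳ = ΣA·y / ΣA = 89.251 mm.
Transfer each piece to the horizontal axis through the centroid using Ī + A·d² with d = y − 89.251:
  bottom plate: d = -81.251 mm → contributes +26 492 263 mm⁴
  web plate: d = 26.749 mm → contributes +16 195 359 mm⁴
  top plate: d = 139.75 mm → contributes +30 554 321 mm⁴
Total I = 73 241 944 mm⁴.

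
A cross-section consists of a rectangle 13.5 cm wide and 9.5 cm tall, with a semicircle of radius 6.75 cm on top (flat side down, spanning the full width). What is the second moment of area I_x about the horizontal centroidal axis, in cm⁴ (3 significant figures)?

Treat the section as a set of non-overlapping primitives; coordinates are from the bounding-box lower-left.
Rectangular body: 13.5 × 9.5, A = 128.25 cm², y = 4.75 cm, Ī = 964.55 cm⁴.
Semicircular cap: semicircle r = 6.75, A = 71.569 cm², y = 12.365 cm, Ī = 227.85 cm⁴.
Centroid: ȳ = ΣA·y / ΣA = 7.4774 cm.
Transfer each piece to the horizontal centroidal axis using Ī + A·d² with d = y − 7.4774:
  rectangular body: d = -2.7274 cm → contributes +1918.6 cm⁴
  semicircular cap: d = 4.8874 cm → contributes +1937.4 cm⁴
Total I = 3 856 cm⁴.

I_x ≈ 3860 cm⁴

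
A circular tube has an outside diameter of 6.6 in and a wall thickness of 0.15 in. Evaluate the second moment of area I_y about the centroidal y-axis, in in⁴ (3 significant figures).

I_y ≈ 15.8 in⁴

Break the section into simple shapes (no overlaps), measuring from the bottom-left corner of the bounding box.
Outer circle: ⌀6.6, A = 34.212 in², x = 3.3 in, Ī = 93.142 in⁴.
Bore (subtracted): ⌀6.3, A = 31.172 in², x = 3.3 in, Ī = 77.327 in⁴.
By symmetry the centroid is at mid-width, x̄ = 3.3 in.
All pieces are centred on the centroidal y-axis, so I = ΣĪ (holes subtracted) = 15.815 in⁴.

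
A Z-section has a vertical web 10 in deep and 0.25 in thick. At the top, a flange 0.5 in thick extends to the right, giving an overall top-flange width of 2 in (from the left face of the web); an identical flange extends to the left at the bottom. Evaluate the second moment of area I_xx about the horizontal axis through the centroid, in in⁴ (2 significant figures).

Break the section into simple shapes (no overlaps), measuring from the bottom-left corner of the bounding box.
Web: 0.25 × 10, A = 2.5 in², y = 5 in, Ī = 20.83 in⁴.
Top flange (beyond web): 1.75 × 0.5, A = 0.875 in², y = 9.75 in, Ī = 0.01823 in⁴.
Bottom flange (beyond web): 1.75 × 0.5, A = 0.875 in², y = 0.25 in, Ī = 0.01823 in⁴.
Centroid: ȳ = ΣA·y / ΣA = 5 in.
Transfer each piece to the horizontal axis through the centroid using Ī + A·d² with d = y − 5:
  web: d = 0 in → contributes +20.83 in⁴
  top flange (beyond web): d = 4.75 in → contributes +19.76 in⁴
  bottom flange (beyond web): d = -4.75 in → contributes +19.76 in⁴
Total I = 60.35 in⁴.

I_xx ≈ 60 in⁴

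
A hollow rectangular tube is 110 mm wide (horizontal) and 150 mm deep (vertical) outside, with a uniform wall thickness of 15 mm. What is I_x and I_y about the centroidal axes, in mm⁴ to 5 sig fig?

I_x ≈ 1.9418 × 10⁷ mm⁴, I_y ≈ 1.1518 × 10⁷ mm⁴

Split into non-overlapping primitives; take the origin at the lower-left of the bounding box.
Outer rectangle: 110 × 150, A = 16 500 mm², y = 75 mm, Ī = 30 937 500 mm⁴.
Inner void (subtracted): 80 × 120, A = 9 600 mm², y = 75 mm, Ī = 11 520 000 mm⁴.
By symmetry the centroid is at mid-height, ȳ = 75 mm.
All pieces are centred on the centroidal x-axis, so I = ΣĪ (holes subtracted) = 19 417 500 mm⁴.
Repeating about the centroidal y-axis gives I_y = 11 517 500 mm⁴.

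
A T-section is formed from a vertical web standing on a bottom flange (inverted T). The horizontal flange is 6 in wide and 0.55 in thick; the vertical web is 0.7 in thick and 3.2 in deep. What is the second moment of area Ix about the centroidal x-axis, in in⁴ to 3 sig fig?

Decompose the section into non-overlapping parts with the origin at the bottom-left of its bounding rectangle.
Flange: 6 × 0.55, A = 3.3 in², y = 0.275 in, Ī = 0.083188 in⁴.
Web: 0.7 × 3.2, A = 2.24 in², y = 2.15 in, Ī = 1.9115 in⁴.
Centroid: ȳ = ΣA·y / ΣA = 1.0331 in.
Transfer each piece to the centroidal x-axis using Ī + A·d² with d = y − 1.0331:
  flange: d = -0.75812 in → contributes +1.9799 in⁴
  web: d = 1.1169 in → contributes +4.7057 in⁴
Total I = 6.6855 in⁴.

Ix ≈ 6.69 in⁴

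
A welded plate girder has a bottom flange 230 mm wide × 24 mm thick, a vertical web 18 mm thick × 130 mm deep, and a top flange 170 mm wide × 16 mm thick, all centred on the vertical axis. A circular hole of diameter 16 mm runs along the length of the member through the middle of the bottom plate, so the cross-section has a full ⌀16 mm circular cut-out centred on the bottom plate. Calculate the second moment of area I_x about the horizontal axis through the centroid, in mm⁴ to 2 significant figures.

Split into non-overlapping primitives; take the origin at the lower-left of the bounding box.
Bottom plate: 230 × 24, A = 5 520 mm², y = 12 mm, Ī = 264 960 mm⁴.
Web plate: 18 × 130, A = 2 340 mm², y = 89 mm, Ī = 3 295 500 mm⁴.
Top plate: 170 × 16, A = 2 720 mm², y = 162 mm, Ī = 58 027 mm⁴.
Hole (subtracted): ⌀16, A = 201.1 mm², y = 12 mm, Ī = 3 217 mm⁴.
Centroid: ȳ = ΣA·y / ΣA = 68.67 mm.
Transfer each piece to the horizontal axis through the centroid using Ī + A·d² with d = y − 68.67:
  bottom plate: d = -56.67 mm → contributes +17 992 715 mm⁴
  web plate: d = 20.33 mm → contributes +4 262 592 mm⁴
  top plate: d = 93.33 mm → contributes +23 750 284 mm⁴
  hole: d = -56.67 mm → contributes −648 937 mm⁴
Total I = 45 356 653 mm⁴.

I_x ≈ 4.5 × 10⁷ mm⁴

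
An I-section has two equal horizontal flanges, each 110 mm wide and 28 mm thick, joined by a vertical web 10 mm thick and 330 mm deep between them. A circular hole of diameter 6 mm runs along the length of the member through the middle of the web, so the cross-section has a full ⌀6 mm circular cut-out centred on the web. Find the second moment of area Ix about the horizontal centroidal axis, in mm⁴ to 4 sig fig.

Decompose the section into non-overlapping parts with the origin at the bottom-left of its bounding rectangle.
Bottom flange: 110 × 28, A = 3 080 mm², y = 14 mm, Ī = 201 227 mm⁴.
Web: 10 × 330, A = 3 300 mm², y = 193 mm, Ī = 29 947 500 mm⁴.
Top flange: 110 × 28, A = 3 080 mm², y = 372 mm, Ī = 201 227 mm⁴.
Hole (subtracted): ⌀6, A = 28.2743 mm², y = 193 mm, Ī = 63.6173 mm⁴.
By symmetry the centroid is at mid-height, ȳ = 193 mm.
Transfer each piece to the horizontal centroidal axis using Ī + A·d² with d = y − 193:
  bottom flange: d = -179 mm → contributes +98 887 507 mm⁴
  web: d = 0 mm → contributes +29 947 500 mm⁴
  top flange: d = 179 mm → contributes +98 887 507 mm⁴
  hole: d = 0 mm → contributes −63.6173 mm⁴
Total I = 227 722 450 mm⁴.

Ix ≈ 2.277 × 10⁸ mm⁴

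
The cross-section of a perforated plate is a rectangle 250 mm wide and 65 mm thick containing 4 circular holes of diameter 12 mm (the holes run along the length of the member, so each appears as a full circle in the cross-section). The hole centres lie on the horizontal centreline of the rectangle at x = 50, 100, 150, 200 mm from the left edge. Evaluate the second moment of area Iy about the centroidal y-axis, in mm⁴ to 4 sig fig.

Iy ≈ 8.322 × 10⁷ mm⁴

Break the section into simple shapes (no overlaps), measuring from the bottom-left corner of the bounding box.
Plate: 250 × 65, A = 16 250 mm², x = 125 mm, Ī = 84 635 417 mm⁴.
Hole 1 (subtracted): ⌀12, A = 113.097 mm², x = 50 mm, Ī = 1017.88 mm⁴.
Hole 2 (subtracted): ⌀12, A = 113.097 mm², x = 100 mm, Ī = 1017.88 mm⁴.
Hole 3 (subtracted): ⌀12, A = 113.097 mm², x = 150 mm, Ī = 1017.88 mm⁴.
Hole 4 (subtracted): ⌀12, A = 113.097 mm², x = 200 mm, Ī = 1017.88 mm⁴.
By symmetry the centroid is at mid-width, x̄ = 125 mm.
Transfer each piece to the centroidal y-axis using Ī + A·d² with d = x − 125:
  plate: d = 0 mm → contributes +84 635 417 mm⁴
  hole 1: d = -75 mm → contributes −637 190 mm⁴
  hole 2: d = -25 mm → contributes −71703.7 mm⁴
  hole 3: d = 25 mm → contributes −71703.7 mm⁴
  hole 4: d = 75 mm → contributes −637 190 mm⁴
Total I = 83 217 628 mm⁴.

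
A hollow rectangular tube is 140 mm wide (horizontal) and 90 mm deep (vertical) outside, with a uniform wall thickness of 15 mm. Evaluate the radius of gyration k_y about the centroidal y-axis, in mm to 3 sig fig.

k_y ≈ 48.2 mm

Decompose the section into non-overlapping parts with the origin at the bottom-left of its bounding rectangle.
Outer rectangle: 140 × 90, A = 12 600 mm², x = 70 mm, Ī = 20 580 000 mm⁴.
Inner void (subtracted): 110 × 60, A = 6 600 mm², x = 70 mm, Ī = 6 655 000 mm⁴.
By symmetry the centroid is at mid-width, x̄ = 70 mm.
All pieces are centred on the centroidal y-axis, so I = ΣĪ (holes subtracted) = 13 925 000 mm⁴.
Radius of gyration: k = √(I/A) = √(13 925 000 / 6 000) = 48.175 mm.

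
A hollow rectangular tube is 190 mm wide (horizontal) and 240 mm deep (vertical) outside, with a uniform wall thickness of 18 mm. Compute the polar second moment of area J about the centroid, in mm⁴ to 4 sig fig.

J ≈ 1.850 × 10⁸ mm⁴

Treat the section as a set of non-overlapping primitives; coordinates are from the bounding-box lower-left.
Outer rectangle: 190 × 240, A = 45 600 mm², y = 120 mm, Ī = 218 880 000 mm⁴.
Inner void (subtracted): 154 × 204, A = 31 416 mm², y = 120 mm, Ī = 108 950 688 mm⁴.
By symmetry the centroid is at mid-height, ȳ = 120 mm.
All pieces are centred on the centroidal x-axis, so I = ΣĪ (holes subtracted) = 109 929 312 mm⁴.
Repeating about the centroidal y-axis gives I_y = 75 091 512 mm⁴.
Polar second moment: J = I_x + I_y = 185 020 824 mm⁴.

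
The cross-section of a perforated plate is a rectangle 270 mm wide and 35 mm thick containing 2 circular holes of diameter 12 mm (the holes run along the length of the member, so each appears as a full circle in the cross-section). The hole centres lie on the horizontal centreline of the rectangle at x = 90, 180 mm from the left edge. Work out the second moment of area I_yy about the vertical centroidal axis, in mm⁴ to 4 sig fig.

I_yy ≈ 5.695 × 10⁷ mm⁴

Treat the section as a set of non-overlapping primitives; coordinates are from the bounding-box lower-left.
Plate: 270 × 35, A = 9 450 mm², x = 135 mm, Ī = 57 408 750 mm⁴.
Hole 1 (subtracted): ⌀12, A = 113.097 mm², x = 90 mm, Ī = 1017.88 mm⁴.
Hole 2 (subtracted): ⌀12, A = 113.097 mm², x = 180 mm, Ī = 1017.88 mm⁴.
By symmetry the centroid is at mid-width, x̄ = 135 mm.
Transfer each piece to the vertical centroidal axis using Ī + A·d² with d = x − 135:
  plate: d = 0 mm → contributes +57 408 750 mm⁴
  hole 1: d = -45 mm → contributes −230 040 mm⁴
  hole 2: d = 45 mm → contributes −230 040 mm⁴
Total I = 56 948 670 mm⁴.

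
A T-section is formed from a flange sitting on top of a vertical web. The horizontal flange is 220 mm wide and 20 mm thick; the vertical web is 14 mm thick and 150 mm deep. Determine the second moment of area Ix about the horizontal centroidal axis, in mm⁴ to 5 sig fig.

Decompose the section into non-overlapping parts with the origin at the bottom-left of its bounding rectangle.
Flange: 220 × 20, A = 4 400 mm², y = 160 mm, Ī = 146666.7 mm⁴.
Web: 14 × 150, A = 2 100 mm², y = 75 mm, Ī = 3 937 500 mm⁴.
Centroid: ȳ = ΣA·y / ΣA = 132.5385 mm.
Transfer each piece to the horizontal centroidal axis using Ī + A·d² with d = y − 132.5385:
  flange: d = 27.46154 mm → contributes +3 464 865 mm⁴
  web: d = -57.53846 mm → contributes +10 889 917 mm⁴
Total I = 14 354 782 mm⁴.

Ix ≈ 1.4355 × 10⁷ mm⁴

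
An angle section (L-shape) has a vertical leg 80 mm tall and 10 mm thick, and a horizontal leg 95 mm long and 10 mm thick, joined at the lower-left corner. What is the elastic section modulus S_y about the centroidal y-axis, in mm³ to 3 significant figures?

Break the section into simple shapes (no overlaps), measuring from the bottom-left corner of the bounding box.
Vertical leg: 10 × 80, A = 800 mm², x = 5 mm, Ī = 6666.7 mm⁴.
Horizontal leg (remainder): 85 × 10, A = 850 mm², x = 52.5 mm, Ī = 511 771 mm⁴.
Centroid: x̄ = ΣA·x / ΣA = 29.47 mm.
Transfer each piece to the centroidal y-axis using Ī + A·d² with d = x − 29.47:
  vertical leg: d = -24.47 mm → contributes +485 680 mm⁴
  horizontal leg (remainder): d = 23.03 mm → contributes +962 606 mm⁴
Total I = 1 448 286 mm⁴.
Extreme fibre distance c = 65.53 mm; S = I/c = 22 101 mm³.

S_y ≈ 2.21 × 10⁴ mm³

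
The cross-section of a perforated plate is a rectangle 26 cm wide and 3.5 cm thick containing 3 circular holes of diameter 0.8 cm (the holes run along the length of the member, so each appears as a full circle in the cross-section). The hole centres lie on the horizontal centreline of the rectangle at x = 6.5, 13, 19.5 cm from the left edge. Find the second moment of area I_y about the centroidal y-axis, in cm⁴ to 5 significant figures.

Split into non-overlapping primitives; take the origin at the lower-left of the bounding box.
Plate: 26 × 3.5, A = 91 cm², x = 13 cm, Ī = 5126.333 cm⁴.
Hole 1 (subtracted): ⌀0.8, A = 0.5026548 cm², x = 6.5 cm, Ī = 0.02010619 cm⁴.
Hole 2 (subtracted): ⌀0.8, A = 0.5026548 cm², x = 13 cm, Ī = 0.02010619 cm⁴.
Hole 3 (subtracted): ⌀0.8, A = 0.5026548 cm², x = 19.5 cm, Ī = 0.02010619 cm⁴.
By symmetry the centroid is at mid-width, x̄ = 13 cm.
Transfer each piece to the centroidal y-axis using Ī + A·d² with d = x − 13:
  plate: d = 0 cm → contributes +5126.333 cm⁴
  hole 1: d = -6.5 cm → contributes −21.25727 cm⁴
  hole 2: d = 0 cm → contributes −0.02010619 cm⁴
  hole 3: d = 6.5 cm → contributes −21.25727 cm⁴
Total I = 5083.799 cm⁴.

I_y ≈ 5083.8 cm⁴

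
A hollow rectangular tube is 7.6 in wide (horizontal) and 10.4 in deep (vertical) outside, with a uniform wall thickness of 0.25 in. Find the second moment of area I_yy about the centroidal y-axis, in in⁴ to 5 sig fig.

Break the section into simple shapes (no overlaps), measuring from the bottom-left corner of the bounding box.
Outer rectangle: 7.6 × 10.4, A = 79.04 in², x = 3.8 in, Ī = 380.4459 in⁴.
Inner void (subtracted): 7.1 × 9.9, A = 70.29 in², x = 3.8 in, Ī = 295.2766 in⁴.
By symmetry the centroid is at mid-width, x̄ = 3.8 in.
All pieces are centred on the centroidal y-axis, so I = ΣĪ (holes subtracted) = 85.16929 in⁴.

I_yy ≈ 85.169 in⁴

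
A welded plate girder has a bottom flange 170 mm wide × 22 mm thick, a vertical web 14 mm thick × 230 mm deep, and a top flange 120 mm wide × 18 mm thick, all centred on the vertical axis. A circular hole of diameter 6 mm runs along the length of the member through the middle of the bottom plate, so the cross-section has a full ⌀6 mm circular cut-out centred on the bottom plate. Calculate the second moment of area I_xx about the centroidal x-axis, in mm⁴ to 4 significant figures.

I_xx ≈ 1.022 × 10⁸ mm⁴

Decompose the section into non-overlapping parts with the origin at the bottom-left of its bounding rectangle.
Bottom plate: 170 × 22, A = 3 740 mm², y = 11 mm, Ī = 150 847 mm⁴.
Web plate: 14 × 230, A = 3 220 mm², y = 137 mm, Ī = 14 194 833 mm⁴.
Top plate: 120 × 18, A = 2 160 mm², y = 261 mm, Ī = 58 320 mm⁴.
Hole (subtracted): ⌀6, A = 28.2743 mm², y = 11 mm, Ī = 63.6173 mm⁴.
Centroid: ȳ = ΣA·y / ΣA = 115.02 mm.
Transfer each piece to the centroidal x-axis using Ī + A·d² with d = y − 115.02:
  bottom plate: d = -104.02 mm → contributes +40 618 135 mm⁴
  web plate: d = 21.9801 mm → contributes +15 750 501 mm⁴
  top plate: d = 145.98 mm → contributes +46 088 357 mm⁴
  hole: d = -104.02 mm → contributes −305 996 mm⁴
Total I = 102 150 998 mm⁴.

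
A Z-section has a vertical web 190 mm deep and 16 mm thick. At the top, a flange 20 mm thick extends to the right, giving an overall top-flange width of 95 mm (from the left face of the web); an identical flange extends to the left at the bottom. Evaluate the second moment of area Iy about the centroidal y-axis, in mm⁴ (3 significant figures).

Iy ≈ 8.84 × 10⁶ mm⁴

Break the section into simple shapes (no overlaps), measuring from the bottom-left corner of the bounding box.
Web: 16 × 190, A = 3 040 mm², x = 87 mm, Ī = 64 853 mm⁴.
Top flange (beyond web): 79 × 20, A = 1 580 mm², x = 134.5 mm, Ī = 821 732 mm⁴.
Bottom flange (beyond web): 79 × 20, A = 1 580 mm², x = 39.5 mm, Ī = 821 732 mm⁴.
Centroid: x̄ = ΣA·x / ΣA = 87 mm.
Transfer each piece to the centroidal y-axis using Ī + A·d² with d = x − 87:
  web: d = 0 mm → contributes +64 853 mm⁴
  top flange (beyond web): d = 47.5 mm → contributes +4 386 607 mm⁴
  bottom flange (beyond web): d = -47.5 mm → contributes +4 386 607 mm⁴
Total I = 8 838 067 mm⁴.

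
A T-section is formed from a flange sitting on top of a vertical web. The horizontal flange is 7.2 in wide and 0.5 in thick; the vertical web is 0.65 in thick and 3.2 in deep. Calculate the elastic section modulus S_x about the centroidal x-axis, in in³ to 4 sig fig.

S_x ≈ 2.295 in³

Decompose the section into non-overlapping parts with the origin at the bottom-left of its bounding rectangle.
Flange: 7.2 × 0.5, A = 3.6 in², y = 3.45 in, Ī = 0.075 in⁴.
Web: 0.65 × 3.2, A = 2.08 in², y = 1.6 in, Ī = 1.77493 in⁴.
Centroid: ȳ = ΣA·y / ΣA = 2.77254 in.
Transfer each piece to the centroidal x-axis using Ī + A·d² with d = y − 2.77254:
  flange: d = 0.677465 in → contributes +1.72725 in⁴
  web: d = -1.17254 in → contributes +4.6346 in⁴
Total I = 6.36185 in⁴.
Extreme fibre distance c = 2.77254 in; S = I/c = 2.2946 in³.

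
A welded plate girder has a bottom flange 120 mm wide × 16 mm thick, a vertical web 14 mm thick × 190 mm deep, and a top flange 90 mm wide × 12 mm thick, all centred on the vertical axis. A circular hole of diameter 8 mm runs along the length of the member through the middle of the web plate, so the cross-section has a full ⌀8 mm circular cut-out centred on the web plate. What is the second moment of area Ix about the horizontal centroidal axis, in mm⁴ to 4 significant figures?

Ix ≈ 3.804 × 10⁷ mm⁴

Treat the section as a set of non-overlapping primitives; coordinates are from the bounding-box lower-left.
Bottom plate: 120 × 16, A = 1 920 mm², y = 8 mm, Ī = 40 960 mm⁴.
Web plate: 14 × 190, A = 2 660 mm², y = 111 mm, Ī = 8 002 167 mm⁴.
Top plate: 90 × 12, A = 1 080 mm², y = 212 mm, Ī = 12 960 mm⁴.
Hole (subtracted): ⌀8, A = 50.2655 mm², y = 111 mm, Ī = 201.062 mm⁴.
Centroid: ȳ = ΣA·y / ΣA = 95.1918 mm.
Transfer each piece to the horizontal centroidal axis using Ī + A·d² with d = y − 95.1918:
  bottom plate: d = -87.1918 mm → contributes +14 637 576 mm⁴
  web plate: d = 15.8082 mm → contributes +8 666 901 mm⁴
  top plate: d = 116.808 mm → contributes +14 748 657 mm⁴
  hole: d = 15.8082 mm → contributes −12762.4 mm⁴
Total I = 38 040 371 mm⁴.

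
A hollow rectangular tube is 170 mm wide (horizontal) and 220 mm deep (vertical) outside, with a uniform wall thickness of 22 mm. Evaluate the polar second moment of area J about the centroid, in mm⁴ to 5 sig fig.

J ≈ 1.5434 × 10⁸ mm⁴

Treat the section as a set of non-overlapping primitives; coordinates are from the bounding-box lower-left.
Outer rectangle: 170 × 220, A = 37 400 mm², y = 110 mm, Ī = 150 846 667 mm⁴.
Inner void (subtracted): 126 × 176, A = 22 176 mm², y = 110 mm, Ī = 57 243 648 mm⁴.
By symmetry the centroid is at mid-height, ȳ = 110 mm.
All pieces are centred on the centroidal x-axis, so I = ΣĪ (holes subtracted) = 93 603 019 mm⁴.
Repeating about the centroidal y-axis gives I_y = 60 732 819 mm⁴.
Polar second moment: J = I_x + I_y = 154 335 837 mm⁴.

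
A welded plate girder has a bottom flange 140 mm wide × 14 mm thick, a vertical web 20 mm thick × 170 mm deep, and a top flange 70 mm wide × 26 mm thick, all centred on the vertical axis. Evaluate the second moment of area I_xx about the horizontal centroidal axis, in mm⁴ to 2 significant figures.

I_xx ≈ 4.2 × 10⁷ mm⁴

Split into non-overlapping primitives; take the origin at the lower-left of the bounding box.
Bottom plate: 140 × 14, A = 1 960 mm², y = 7 mm, Ī = 32 013 mm⁴.
Web plate: 20 × 170, A = 3 400 mm², y = 99 mm, Ī = 8 188 333 mm⁴.
Top plate: 70 × 26, A = 1 820 mm², y = 197 mm, Ī = 102 527 mm⁴.
Centroid: ȳ = ΣA·y / ΣA = 98.73 mm.
Transfer each piece to the horizontal centroidal axis using Ī + A·d² with d = y − 98.73:
  bottom plate: d = -91.73 mm → contributes +16 523 152 mm⁴
  web plate: d = 0.273 mm → contributes +8 188 587 mm⁴
  top plate: d = 98.27 mm → contributes +17 679 320 mm⁴
Total I = 42 391 058 mm⁴.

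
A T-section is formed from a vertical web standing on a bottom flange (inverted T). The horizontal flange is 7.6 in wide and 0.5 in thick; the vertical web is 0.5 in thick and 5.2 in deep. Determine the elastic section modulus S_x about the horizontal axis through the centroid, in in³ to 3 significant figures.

S_x ≈ 4.30 in³

Decompose the section into non-overlapping parts with the origin at the bottom-left of its bounding rectangle.
Flange: 7.6 × 0.5, A = 3.8 in², y = 0.25 in, Ī = 0.079167 in⁴.
Web: 0.5 × 5.2, A = 2.6 in², y = 3.1 in, Ī = 5.8587 in⁴.
Centroid: ȳ = ΣA·y / ΣA = 1.4078 in.
Transfer each piece to the horizontal axis through the centroid using Ī + A·d² with d = y − 1.4078:
  flange: d = -1.1578 in → contributes +5.1732 in⁴
  web: d = 1.6922 in → contributes +13.304 in⁴
Total I = 18.477 in⁴.
Extreme fibre distance c = 4.2922 in; S = I/c = 4.3048 in³.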